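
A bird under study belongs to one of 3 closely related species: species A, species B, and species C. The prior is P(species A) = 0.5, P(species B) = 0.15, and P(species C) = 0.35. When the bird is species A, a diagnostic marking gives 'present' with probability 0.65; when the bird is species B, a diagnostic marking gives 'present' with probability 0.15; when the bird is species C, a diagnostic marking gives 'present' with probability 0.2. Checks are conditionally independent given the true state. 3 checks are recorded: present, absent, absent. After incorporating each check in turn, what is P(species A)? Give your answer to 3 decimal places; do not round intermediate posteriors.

After 'present': normaliser = 0.65·0.5000 + 0.15·0.1500 + 0.2·0.3500; P(species A) ≈ 0.7784, P(species B) ≈ 0.0539, P(species C) ≈ 0.1677
After 'absent': normaliser = 0.35·0.7784 + 0.85·0.0539 + 0.8·0.1677; P(species A) ≈ 0.6023, P(species B) ≈ 0.1013, P(species C) ≈ 0.2965
After 'absent': normaliser = 0.35·0.6023 + 0.85·0.1013 + 0.8·0.2965; P(species A) ≈ 0.3947, P(species B) ≈ 0.1612, P(species C) ≈ 0.4441

0.395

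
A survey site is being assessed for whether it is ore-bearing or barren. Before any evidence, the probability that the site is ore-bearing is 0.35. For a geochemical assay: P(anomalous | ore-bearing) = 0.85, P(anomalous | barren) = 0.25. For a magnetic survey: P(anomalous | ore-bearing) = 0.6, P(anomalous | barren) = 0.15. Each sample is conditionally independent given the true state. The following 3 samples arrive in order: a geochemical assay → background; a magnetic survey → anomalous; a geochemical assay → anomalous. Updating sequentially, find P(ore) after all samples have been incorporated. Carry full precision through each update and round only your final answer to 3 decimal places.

0.594

After a geochemical assay='background': P(ore) = 0.15·0.3500 / (0.15·0.3500 + 0.75·0.6500) ≈ 0.0972
After a magnetic survey='anomalous': P(ore) = 0.6·0.0972 / (0.6·0.0972 + 0.15·0.9028) ≈ 0.3011
After a geochemical assay='anomalous': P(ore) = 0.85·0.3011 / (0.85·0.3011 + 0.25·0.6989) ≈ 0.5943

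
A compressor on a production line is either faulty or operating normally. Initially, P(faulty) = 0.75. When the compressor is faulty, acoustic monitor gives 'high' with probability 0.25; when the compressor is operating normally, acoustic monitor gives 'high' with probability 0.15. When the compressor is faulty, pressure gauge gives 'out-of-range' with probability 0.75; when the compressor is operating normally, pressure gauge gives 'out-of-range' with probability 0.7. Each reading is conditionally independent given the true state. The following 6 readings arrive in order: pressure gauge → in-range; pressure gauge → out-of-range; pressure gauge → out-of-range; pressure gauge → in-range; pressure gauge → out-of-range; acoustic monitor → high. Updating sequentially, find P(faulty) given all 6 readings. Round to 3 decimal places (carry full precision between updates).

After pressure gauge='in-range': P(faulty) = 0.25·0.7500 / (0.25·0.7500 + 0.3·0.2500) ≈ 0.7143
After pressure gauge='out-of-range': P(faulty) = 0.75·0.7143 / (0.75·0.7143 + 0.7·0.2857) ≈ 0.7282
After pressure gauge='out-of-range': P(faulty) = 0.75·0.7282 / (0.75·0.7282 + 0.7·0.2718) ≈ 0.7416
After pressure gauge='in-range': P(faulty) = 0.25·0.7416 / (0.25·0.7416 + 0.3·0.2584) ≈ 0.7052
After pressure gauge='out-of-range': P(faulty) = 0.75·0.7052 / (0.75·0.7052 + 0.7·0.2948) ≈ 0.7193
After acoustic monitor='high': P(faulty) = 0.25·0.7193 / (0.25·0.7193 + 0.15·0.2807) ≈ 0.8103

0.810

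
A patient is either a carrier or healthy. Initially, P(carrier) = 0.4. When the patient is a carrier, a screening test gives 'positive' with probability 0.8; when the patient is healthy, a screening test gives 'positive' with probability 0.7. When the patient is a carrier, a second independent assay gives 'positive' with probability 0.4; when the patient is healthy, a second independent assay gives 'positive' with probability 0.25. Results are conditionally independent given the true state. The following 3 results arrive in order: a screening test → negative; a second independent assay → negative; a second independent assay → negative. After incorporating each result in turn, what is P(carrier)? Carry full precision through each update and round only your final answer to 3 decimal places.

After a screening test='negative': P(carrier) = 0.2·0.4000 / (0.2·0.4000 + 0.3·0.6000) ≈ 0.3077
After a second independent assay='negative': P(carrier) = 0.6·0.3077 / (0.6·0.3077 + 0.75·0.6923) ≈ 0.2623
After a second independent assay='negative': P(carrier) = 0.6·0.2623 / (0.6·0.2623 + 0.75·0.7377) ≈ 0.2215

0.221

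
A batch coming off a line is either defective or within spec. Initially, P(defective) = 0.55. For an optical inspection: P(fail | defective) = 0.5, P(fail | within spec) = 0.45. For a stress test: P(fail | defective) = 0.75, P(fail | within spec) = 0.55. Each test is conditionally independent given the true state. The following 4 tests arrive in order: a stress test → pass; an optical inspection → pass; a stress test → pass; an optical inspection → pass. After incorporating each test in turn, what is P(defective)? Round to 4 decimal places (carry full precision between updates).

0.2377

Each posterior becomes the prior for the next update.
After a stress test='pass': P(defective) = 0.25·0.5500 / (0.25·0.5500 + 0.45·0.4500) ≈ 0.4044
After an optical inspection='pass': P(defective) = 0.5·0.4044 / (0.5·0.4044 + 0.55·0.5956) ≈ 0.3817
After a stress test='pass': P(defective) = 0.25·0.3817 / (0.25·0.3817 + 0.45·0.6183) ≈ 0.2554
After an optical inspection='pass': P(defective) = 0.5·0.2554 / (0.5·0.2554 + 0.55·0.7446) ≈ 0.2377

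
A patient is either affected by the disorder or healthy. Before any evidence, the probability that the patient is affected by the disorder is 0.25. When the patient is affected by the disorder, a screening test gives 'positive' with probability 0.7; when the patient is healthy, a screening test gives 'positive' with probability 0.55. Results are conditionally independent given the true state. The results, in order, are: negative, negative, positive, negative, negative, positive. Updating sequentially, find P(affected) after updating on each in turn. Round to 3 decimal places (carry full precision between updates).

Apply Bayes' rule sequentially, carrying P(affected) forward.
After 'negative': P(affected) = 0.3·0.2500 / (0.3·0.2500 + 0.45·0.7500) ≈ 0.1818
After 'negative': P(affected) = 0.3·0.1818 / (0.3·0.1818 + 0.45·0.8182) ≈ 0.1290
After 'positive': P(affected) = 0.7·0.1290 / (0.7·0.1290 + 0.55·0.8710) ≈ 0.1586
After 'negative': P(affected) = 0.3·0.1586 / (0.3·0.1586 + 0.45·0.8414) ≈ 0.1117
After 'negative': P(affected) = 0.3·0.1117 / (0.3·0.1117 + 0.45·0.8883) ≈ 0.0773
After 'positive': P(affected) = 0.7·0.0773 / (0.7·0.0773 + 0.55·0.9227) ≈ 0.0964

0.096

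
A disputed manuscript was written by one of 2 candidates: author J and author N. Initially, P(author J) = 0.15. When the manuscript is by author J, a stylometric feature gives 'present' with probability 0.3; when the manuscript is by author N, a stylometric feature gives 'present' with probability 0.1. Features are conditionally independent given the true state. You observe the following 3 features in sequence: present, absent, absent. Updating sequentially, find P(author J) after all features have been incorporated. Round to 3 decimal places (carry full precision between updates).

0.243

After 'present': P(author J) = 0.3·0.1500 / (0.3·0.1500 + 0.1·0.8500) ≈ 0.3462
After 'absent': P(author J) = 0.7·0.3462 / (0.7·0.3462 + 0.9·0.6538) ≈ 0.2917
After 'absent': P(author J) = 0.7·0.2917 / (0.7·0.2917 + 0.9·0.7083) ≈ 0.2426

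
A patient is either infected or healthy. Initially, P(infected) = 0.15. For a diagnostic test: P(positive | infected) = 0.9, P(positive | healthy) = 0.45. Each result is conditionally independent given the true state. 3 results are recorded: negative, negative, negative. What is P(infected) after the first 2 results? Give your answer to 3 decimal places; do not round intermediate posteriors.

0.006

After 'negative': P(infected) = 0.1·0.1500 / (0.1·0.1500 + 0.55·0.8500) ≈ 0.0311
After 'negative': P(infected) = 0.1·0.0311 / (0.1·0.0311 + 0.55·0.9689) ≈ 0.0058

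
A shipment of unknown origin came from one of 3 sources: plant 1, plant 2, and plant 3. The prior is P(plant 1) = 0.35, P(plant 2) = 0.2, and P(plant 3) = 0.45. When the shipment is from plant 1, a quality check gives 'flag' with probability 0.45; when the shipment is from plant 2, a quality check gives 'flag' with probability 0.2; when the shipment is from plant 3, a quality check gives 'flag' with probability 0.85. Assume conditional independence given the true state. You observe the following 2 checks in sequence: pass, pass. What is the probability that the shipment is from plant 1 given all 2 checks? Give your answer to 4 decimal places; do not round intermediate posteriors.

Each posterior becomes the prior for the next update.
After 'pass': normaliser = 0.55·0.3500 + 0.8·0.2000 + 0.15·0.4500; P(plant 1) ≈ 0.4583, P(plant 2) ≈ 0.3810, P(plant 3) ≈ 0.1607
After 'pass': normaliser = 0.55·0.4583 + 0.8·0.3810 + 0.15·0.1607; P(plant 1) ≈ 0.4339, P(plant 2) ≈ 0.5246, P(plant 3) ≈ 0.0415

0.4339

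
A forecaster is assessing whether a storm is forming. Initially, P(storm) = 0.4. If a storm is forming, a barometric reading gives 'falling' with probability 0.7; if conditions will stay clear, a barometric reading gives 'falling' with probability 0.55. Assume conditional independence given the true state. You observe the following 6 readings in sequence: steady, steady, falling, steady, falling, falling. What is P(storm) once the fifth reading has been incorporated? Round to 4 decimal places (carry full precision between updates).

After 'steady': P(storm) = 0.3·0.4000 / (0.3·0.4000 + 0.45·0.6000) ≈ 0.3077
After 'steady': P(storm) = 0.3·0.3077 / (0.3·0.3077 + 0.45·0.6923) ≈ 0.2286
After 'falling': P(storm) = 0.7·0.2286 / (0.7·0.2286 + 0.55·0.7714) ≈ 0.2738
After 'steady': P(storm) = 0.3·0.2738 / (0.3·0.2738 + 0.45·0.7262) ≈ 0.2009
After 'falling': P(storm) = 0.7·0.2009 / (0.7·0.2009 + 0.55·0.7991) ≈ 0.2424

0.2424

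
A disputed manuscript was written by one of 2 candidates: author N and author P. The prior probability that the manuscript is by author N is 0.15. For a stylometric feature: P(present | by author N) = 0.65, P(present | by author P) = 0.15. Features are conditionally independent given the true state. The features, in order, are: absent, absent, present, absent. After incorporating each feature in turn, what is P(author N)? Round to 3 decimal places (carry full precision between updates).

0.051

After 'absent': P(author N) = 0.35·0.1500 / (0.35·0.1500 + 0.85·0.8500) ≈ 0.0677
After 'absent': P(author N) = 0.35·0.0677 / (0.35·0.0677 + 0.85·0.9323) ≈ 0.0291
After 'present': P(author N) = 0.65·0.0291 / (0.65·0.0291 + 0.15·0.9709) ≈ 0.1148
After 'absent': P(author N) = 0.35·0.1148 / (0.35·0.1148 + 0.85·0.8852) ≈ 0.0507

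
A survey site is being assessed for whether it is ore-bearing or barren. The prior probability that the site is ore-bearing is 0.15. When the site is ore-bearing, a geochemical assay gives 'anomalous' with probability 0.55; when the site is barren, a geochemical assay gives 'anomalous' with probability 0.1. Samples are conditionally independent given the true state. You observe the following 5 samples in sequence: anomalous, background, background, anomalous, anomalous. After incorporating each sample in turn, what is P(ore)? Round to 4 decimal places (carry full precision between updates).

After 'anomalous': P(ore) = 0.55·0.1500 / (0.55·0.1500 + 0.1·0.8500) ≈ 0.4925
After 'background': P(ore) = 0.45·0.4925 / (0.45·0.4925 + 0.9·0.5075) ≈ 0.3267
After 'background': P(ore) = 0.45·0.3267 / (0.45·0.3267 + 0.9·0.6733) ≈ 0.1953
After 'anomalous': P(ore) = 0.55·0.1953 / (0.55·0.1953 + 0.1·0.8047) ≈ 0.5717
After 'anomalous': P(ore) = 0.55·0.5717 / (0.55·0.5717 + 0.1·0.4283) ≈ 0.8801

0.8801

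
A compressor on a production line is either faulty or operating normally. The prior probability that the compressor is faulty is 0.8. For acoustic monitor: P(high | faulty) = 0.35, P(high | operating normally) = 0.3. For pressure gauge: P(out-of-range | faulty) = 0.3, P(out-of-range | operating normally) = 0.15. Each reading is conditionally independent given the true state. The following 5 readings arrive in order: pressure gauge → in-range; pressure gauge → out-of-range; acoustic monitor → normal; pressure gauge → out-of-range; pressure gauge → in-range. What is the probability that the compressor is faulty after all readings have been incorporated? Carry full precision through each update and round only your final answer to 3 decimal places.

After pressure gauge='in-range': P(faulty) = 0.7·0.8000 / (0.7·0.8000 + 0.85·0.2000) ≈ 0.7671
After pressure gauge='out-of-range': P(faulty) = 0.3·0.7671 / (0.3·0.7671 + 0.15·0.2329) ≈ 0.8682
After acoustic monitor='normal': P(faulty) = 0.65·0.8682 / (0.65·0.8682 + 0.7·0.1318) ≈ 0.8595
After pressure gauge='out-of-range': P(faulty) = 0.3·0.8595 / (0.3·0.8595 + 0.15·0.1405) ≈ 0.9244
After pressure gauge='in-range': P(faulty) = 0.7·0.9244 / (0.7·0.9244 + 0.85·0.0756) ≈ 0.9097

0.910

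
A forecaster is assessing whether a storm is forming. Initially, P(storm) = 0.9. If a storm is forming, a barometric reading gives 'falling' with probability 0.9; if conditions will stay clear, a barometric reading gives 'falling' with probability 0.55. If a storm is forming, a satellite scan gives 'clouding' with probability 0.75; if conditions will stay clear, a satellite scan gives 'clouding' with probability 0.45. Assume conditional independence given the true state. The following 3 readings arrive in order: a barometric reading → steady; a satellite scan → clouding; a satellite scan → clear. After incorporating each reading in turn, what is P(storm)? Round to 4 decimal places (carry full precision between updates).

0.6024

After a barometric reading='steady': P(storm) = 0.1·0.9000 / (0.1·0.9000 + 0.45·0.1000) ≈ 0.6667
After a satellite scan='clouding': P(storm) = 0.75·0.6667 / (0.75·0.6667 + 0.45·0.3333) ≈ 0.7692
After a satellite scan='clear': P(storm) = 0.25·0.7692 / (0.25·0.7692 + 0.55·0.2308) ≈ 0.6024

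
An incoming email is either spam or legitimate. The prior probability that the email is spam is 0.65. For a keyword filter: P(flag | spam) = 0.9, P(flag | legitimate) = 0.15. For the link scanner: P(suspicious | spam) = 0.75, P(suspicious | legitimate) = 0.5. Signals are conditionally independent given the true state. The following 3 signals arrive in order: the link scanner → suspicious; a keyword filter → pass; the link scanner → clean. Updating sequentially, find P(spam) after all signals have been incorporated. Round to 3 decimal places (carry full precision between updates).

After the link scanner='suspicious': P(spam) = 0.75·0.6500 / (0.75·0.6500 + 0.5·0.3500) ≈ 0.7358
After a keyword filter='pass': P(spam) = 0.1·0.7358 / (0.1·0.7358 + 0.85·0.2642) ≈ 0.2468
After the link scanner='clean': P(spam) = 0.25·0.2468 / (0.25·0.2468 + 0.5·0.7532) ≈ 0.1408

0.141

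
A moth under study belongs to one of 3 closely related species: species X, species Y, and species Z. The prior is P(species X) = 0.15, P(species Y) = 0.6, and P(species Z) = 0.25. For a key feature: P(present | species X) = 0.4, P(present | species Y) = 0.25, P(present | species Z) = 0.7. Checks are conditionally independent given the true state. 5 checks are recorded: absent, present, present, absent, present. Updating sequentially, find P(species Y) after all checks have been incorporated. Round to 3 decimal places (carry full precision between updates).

0.321

Apply Bayes' rule sequentially, carrying P(species Y) forward.
After 'absent': normaliser = 0.6·0.1500 + 0.75·0.6000 + 0.3·0.2500; P(species X) ≈ 0.1463, P(species Y) ≈ 0.7317, P(species Z) ≈ 0.1220
After 'present': normaliser = 0.4·0.1463 + 0.25·0.7317 + 0.7·0.1220; P(species X) ≈ 0.1791, P(species Y) ≈ 0.5597, P(species Z) ≈ 0.2612
After 'present': normaliser = 0.4·0.1791 + 0.25·0.5597 + 0.7·0.2612; P(species X) ≈ 0.1816, P(species Y) ≈ 0.3548, P(species Z) ≈ 0.4636
After 'absent': normaliser = 0.6·0.1816 + 0.75·0.3548 + 0.3·0.4636; P(species X) ≈ 0.2120, P(species Y) ≈ 0.5175, P(species Z) ≈ 0.2705
After 'present': normaliser = 0.4·0.2120 + 0.25·0.5175 + 0.7·0.2705; P(species X) ≈ 0.2101, P(species Y) ≈ 0.3206, P(species Z) ≈ 0.4692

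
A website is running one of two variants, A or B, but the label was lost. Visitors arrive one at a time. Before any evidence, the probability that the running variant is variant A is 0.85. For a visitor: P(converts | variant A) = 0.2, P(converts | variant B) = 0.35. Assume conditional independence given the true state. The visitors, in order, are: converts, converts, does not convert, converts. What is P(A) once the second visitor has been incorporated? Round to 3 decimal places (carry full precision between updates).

0.649

After 'converts': P(A) = 0.2·0.8500 / (0.2·0.8500 + 0.35·0.1500) ≈ 0.7640
After 'converts': P(A) = 0.2·0.7640 / (0.2·0.7640 + 0.35·0.2360) ≈ 0.6492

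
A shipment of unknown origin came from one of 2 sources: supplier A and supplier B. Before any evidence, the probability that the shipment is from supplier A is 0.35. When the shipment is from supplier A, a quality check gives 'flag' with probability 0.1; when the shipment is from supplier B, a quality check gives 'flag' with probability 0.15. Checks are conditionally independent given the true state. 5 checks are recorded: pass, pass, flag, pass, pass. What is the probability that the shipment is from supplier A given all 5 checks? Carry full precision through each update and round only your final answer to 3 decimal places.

Each posterior becomes the prior for the next update.
After 'pass': P(supplier A) = 0.9·0.3500 / (0.9·0.3500 + 0.85·0.6500) ≈ 0.3631
After 'pass': P(supplier A) = 0.9·0.3631 / (0.9·0.3631 + 0.85·0.6369) ≈ 0.3764
After 'flag': P(supplier A) = 0.1·0.3764 / (0.1·0.3764 + 0.15·0.6236) ≈ 0.2870
After 'pass': P(supplier A) = 0.9·0.2870 / (0.9·0.2870 + 0.85·0.7130) ≈ 0.2988
After 'pass': P(supplier A) = 0.9·0.2988 / (0.9·0.2988 + 0.85·0.7012) ≈ 0.3109

0.311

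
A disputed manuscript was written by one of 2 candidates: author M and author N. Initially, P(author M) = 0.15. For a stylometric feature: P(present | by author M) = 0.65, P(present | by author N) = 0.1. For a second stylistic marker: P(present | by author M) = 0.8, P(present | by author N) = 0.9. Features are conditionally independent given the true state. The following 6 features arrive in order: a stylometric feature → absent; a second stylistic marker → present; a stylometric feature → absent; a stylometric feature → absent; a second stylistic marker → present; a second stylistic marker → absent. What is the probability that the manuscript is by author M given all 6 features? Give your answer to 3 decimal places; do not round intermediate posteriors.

After a stylometric feature='absent': P(author M) = 0.35·0.1500 / (0.35·0.1500 + 0.9·0.8500) ≈ 0.0642
After a second stylistic marker='present': P(author M) = 0.8·0.0642 / (0.8·0.0642 + 0.9·0.9358) ≈ 0.0575
After a stylometric feature='absent': P(author M) = 0.35·0.0575 / (0.35·0.0575 + 0.9·0.9425) ≈ 0.0232
After a stylometric feature='absent': P(author M) = 0.35·0.0232 / (0.35·0.0232 + 0.9·0.9768) ≈ 0.0091
After a second stylistic marker='present': P(author M) = 0.8·0.0091 / (0.8·0.0091 + 0.9·0.9909) ≈ 0.0081
After a second stylistic marker='absent': P(author M) = 0.2·0.0081 / (0.2·0.0081 + 0.1·0.9919) ≈ 0.0161

0.016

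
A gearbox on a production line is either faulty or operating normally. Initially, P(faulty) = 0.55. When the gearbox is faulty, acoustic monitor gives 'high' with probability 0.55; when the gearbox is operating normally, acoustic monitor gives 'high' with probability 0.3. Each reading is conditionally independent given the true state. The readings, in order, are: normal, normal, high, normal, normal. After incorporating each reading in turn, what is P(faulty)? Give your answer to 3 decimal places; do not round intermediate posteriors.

0.277

After 'normal': P(faulty) = 0.45·0.5500 / (0.45·0.5500 + 0.7·0.4500) ≈ 0.4400
After 'normal': P(faulty) = 0.45·0.4400 / (0.45·0.4400 + 0.7·0.5600) ≈ 0.3356
After 'high': P(faulty) = 0.55·0.3356 / (0.55·0.3356 + 0.3·0.6644) ≈ 0.4808
After 'normal': P(faulty) = 0.45·0.4808 / (0.45·0.4808 + 0.7·0.5192) ≈ 0.3732
After 'normal': P(faulty) = 0.45·0.3732 / (0.45·0.3732 + 0.7·0.6268) ≈ 0.2768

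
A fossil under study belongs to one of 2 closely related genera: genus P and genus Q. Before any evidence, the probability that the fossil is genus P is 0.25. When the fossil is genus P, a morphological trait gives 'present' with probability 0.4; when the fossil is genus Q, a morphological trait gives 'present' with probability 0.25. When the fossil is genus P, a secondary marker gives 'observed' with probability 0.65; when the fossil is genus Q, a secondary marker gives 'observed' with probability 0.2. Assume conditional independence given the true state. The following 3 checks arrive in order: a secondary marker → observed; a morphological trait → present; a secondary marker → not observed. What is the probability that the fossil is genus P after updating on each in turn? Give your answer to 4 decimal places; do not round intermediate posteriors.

After a secondary marker='observed': P(genus P) = 0.65·0.2500 / (0.65·0.2500 + 0.2·0.7500) ≈ 0.5200
After a morphological trait='present': P(genus P) = 0.4·0.5200 / (0.4·0.5200 + 0.25·0.4800) ≈ 0.6341
After a secondary marker='not observed': P(genus P) = 0.35·0.6341 / (0.35·0.6341 + 0.8·0.3659) ≈ 0.4313

0.4313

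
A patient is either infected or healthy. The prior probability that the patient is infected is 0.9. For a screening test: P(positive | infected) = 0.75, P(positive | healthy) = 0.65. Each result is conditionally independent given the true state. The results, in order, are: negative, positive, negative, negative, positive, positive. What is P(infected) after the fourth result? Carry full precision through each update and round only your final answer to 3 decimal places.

After 'negative': P(infected) = 0.25·0.9000 / (0.25·0.9000 + 0.35·0.1000) ≈ 0.8654
After 'positive': P(infected) = 0.75·0.8654 / (0.75·0.8654 + 0.65·0.1346) ≈ 0.8812
After 'negative': P(infected) = 0.25·0.8812 / (0.25·0.8812 + 0.35·0.1188) ≈ 0.8412
After 'negative': P(infected) = 0.25·0.8412 / (0.25·0.8412 + 0.35·0.1588) ≈ 0.7910

0.791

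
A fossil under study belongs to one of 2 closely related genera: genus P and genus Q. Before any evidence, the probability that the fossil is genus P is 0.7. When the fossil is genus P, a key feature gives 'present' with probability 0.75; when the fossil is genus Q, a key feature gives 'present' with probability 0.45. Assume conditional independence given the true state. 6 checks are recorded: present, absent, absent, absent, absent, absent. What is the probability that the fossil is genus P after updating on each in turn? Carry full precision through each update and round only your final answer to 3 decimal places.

After 'present': P(genus P) = 0.75·0.7000 / (0.75·0.7000 + 0.45·0.3000) ≈ 0.7955
After 'absent': P(genus P) = 0.25·0.7955 / (0.25·0.7955 + 0.55·0.2045) ≈ 0.6387
After 'absent': P(genus P) = 0.25·0.6387 / (0.25·0.6387 + 0.55·0.3613) ≈ 0.4455
After 'absent': P(genus P) = 0.25·0.4455 / (0.25·0.4455 + 0.55·0.5545) ≈ 0.2675
After 'absent': P(genus P) = 0.25·0.2675 / (0.25·0.2675 + 0.55·0.7325) ≈ 0.1424
After 'absent': P(genus P) = 0.25·0.1424 / (0.25·0.1424 + 0.55·0.8576) ≈ 0.0702

0.070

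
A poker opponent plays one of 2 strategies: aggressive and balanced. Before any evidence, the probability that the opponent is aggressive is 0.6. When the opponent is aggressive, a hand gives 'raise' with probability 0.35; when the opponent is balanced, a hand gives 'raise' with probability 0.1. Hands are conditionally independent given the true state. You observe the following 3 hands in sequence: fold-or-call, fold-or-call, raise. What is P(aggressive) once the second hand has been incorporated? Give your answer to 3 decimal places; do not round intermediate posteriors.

0.439

After 'fold-or-call': P(aggressive) = 0.65·0.6000 / (0.65·0.6000 + 0.9·0.4000) ≈ 0.5200
After 'fold-or-call': P(aggressive) = 0.65·0.5200 / (0.65·0.5200 + 0.9·0.4800) ≈ 0.4390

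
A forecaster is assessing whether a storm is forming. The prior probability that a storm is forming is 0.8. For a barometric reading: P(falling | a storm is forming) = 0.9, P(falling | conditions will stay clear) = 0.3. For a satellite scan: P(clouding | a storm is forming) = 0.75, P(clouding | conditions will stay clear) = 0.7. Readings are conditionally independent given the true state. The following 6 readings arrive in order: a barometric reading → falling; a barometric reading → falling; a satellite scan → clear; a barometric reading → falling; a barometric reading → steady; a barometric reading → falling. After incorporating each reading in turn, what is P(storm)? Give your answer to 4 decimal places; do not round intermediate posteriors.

0.9747

After a barometric reading='falling': P(storm) = 0.9·0.8000 / (0.9·0.8000 + 0.3·0.2000) ≈ 0.9231
After a barometric reading='falling': P(storm) = 0.9·0.9231 / (0.9·0.9231 + 0.3·0.0769) ≈ 0.9730
After a satellite scan='clear': P(storm) = 0.25·0.9730 / (0.25·0.9730 + 0.3·0.0270) ≈ 0.9677
After a barometric reading='falling': P(storm) = 0.9·0.9677 / (0.9·0.9677 + 0.3·0.0323) ≈ 0.9890
After a barometric reading='steady': P(storm) = 0.1·0.9890 / (0.1·0.9890 + 0.7·0.0110) ≈ 0.9278
After a barometric reading='falling': P(storm) = 0.9·0.9278 / (0.9·0.9278 + 0.3·0.0722) ≈ 0.9747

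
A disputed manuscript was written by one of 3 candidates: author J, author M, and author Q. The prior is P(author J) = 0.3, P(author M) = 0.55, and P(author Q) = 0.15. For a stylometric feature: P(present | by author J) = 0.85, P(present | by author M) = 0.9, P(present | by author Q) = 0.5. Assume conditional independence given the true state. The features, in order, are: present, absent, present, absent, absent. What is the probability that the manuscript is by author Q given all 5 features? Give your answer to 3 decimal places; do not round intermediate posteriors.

After 'present': normaliser = 0.85·0.3000 + 0.9·0.5500 + 0.5·0.1500; P(author J) ≈ 0.3091, P(author M) ≈ 0.6000, P(author Q) ≈ 0.0909
After 'absent': normaliser = 0.15·0.3091 + 0.1·0.6000 + 0.5·0.0909; P(author J) ≈ 0.3054, P(author M) ≈ 0.3952, P(author Q) ≈ 0.2994
After 'present': normaliser = 0.85·0.3054 + 0.9·0.3952 + 0.5·0.2994; P(author J) ≈ 0.3393, P(author M) ≈ 0.4650, P(author Q) ≈ 0.1957
After 'absent': normaliser = 0.15·0.3393 + 0.1·0.4650 + 0.5·0.1957; P(author J) ≈ 0.2607, P(author M) ≈ 0.2381, P(author Q) ≈ 0.5012
After 'absent': normaliser = 0.15·0.2607 + 0.1·0.2381 + 0.5·0.5012; P(author J) ≈ 0.1247, P(author M) ≈ 0.0760, P(author Q) ≈ 0.7993

0.799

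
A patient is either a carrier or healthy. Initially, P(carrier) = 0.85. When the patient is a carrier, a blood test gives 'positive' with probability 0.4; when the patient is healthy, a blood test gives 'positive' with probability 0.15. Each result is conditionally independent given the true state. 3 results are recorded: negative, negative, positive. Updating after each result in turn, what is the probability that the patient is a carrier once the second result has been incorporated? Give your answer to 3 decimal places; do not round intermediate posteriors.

0.738

Apply Bayes' rule sequentially, carrying P(carrier) forward.
After 'negative': P(carrier) = 0.6·0.8500 / (0.6·0.8500 + 0.85·0.1500) ≈ 0.8000
After 'negative': P(carrier) = 0.6·0.8000 / (0.6·0.8000 + 0.85·0.2000) ≈ 0.7385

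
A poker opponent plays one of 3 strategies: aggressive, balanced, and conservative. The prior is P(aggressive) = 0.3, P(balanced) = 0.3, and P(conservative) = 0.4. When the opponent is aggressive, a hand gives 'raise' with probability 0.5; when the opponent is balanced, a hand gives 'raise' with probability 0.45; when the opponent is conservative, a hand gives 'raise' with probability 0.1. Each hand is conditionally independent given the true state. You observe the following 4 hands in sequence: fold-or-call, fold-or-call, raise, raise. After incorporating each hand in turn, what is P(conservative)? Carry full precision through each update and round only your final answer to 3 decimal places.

After 'fold-or-call': normaliser = 0.5·0.3000 + 0.55·0.3000 + 0.9·0.4000; P(aggressive) ≈ 0.2222, P(balanced) ≈ 0.2444, P(conservative) ≈ 0.5333
After 'fold-or-call': normaliser = 0.5·0.2222 + 0.55·0.2444 + 0.9·0.5333; P(aggressive) ≈ 0.1531, P(balanced) ≈ 0.1853, P(conservative) ≈ 0.6616
After 'raise': normaliser = 0.5·0.1531 + 0.45·0.1853 + 0.1·0.6616; P(aggressive) ≈ 0.3386, P(balanced) ≈ 0.3688, P(conservative) ≈ 0.2926
After 'raise': normaliser = 0.5·0.3386 + 0.45·0.3688 + 0.1·0.2926; P(aggressive) ≈ 0.4645, P(balanced) ≈ 0.4552, P(conservative) ≈ 0.0803

0.080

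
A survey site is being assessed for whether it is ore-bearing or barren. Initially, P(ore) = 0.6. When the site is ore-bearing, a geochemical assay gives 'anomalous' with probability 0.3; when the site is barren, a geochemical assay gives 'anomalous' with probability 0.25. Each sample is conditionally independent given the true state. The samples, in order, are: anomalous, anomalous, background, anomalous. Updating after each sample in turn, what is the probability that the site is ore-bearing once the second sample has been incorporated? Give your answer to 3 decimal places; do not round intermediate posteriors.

0.684

Each posterior becomes the prior for the next update.
After 'anomalous': P(ore) = 0.3·0.6000 / (0.3·0.6000 + 0.25·0.4000) ≈ 0.6429
After 'anomalous': P(ore) = 0.3·0.6429 / (0.3·0.6429 + 0.25·0.3571) ≈ 0.6835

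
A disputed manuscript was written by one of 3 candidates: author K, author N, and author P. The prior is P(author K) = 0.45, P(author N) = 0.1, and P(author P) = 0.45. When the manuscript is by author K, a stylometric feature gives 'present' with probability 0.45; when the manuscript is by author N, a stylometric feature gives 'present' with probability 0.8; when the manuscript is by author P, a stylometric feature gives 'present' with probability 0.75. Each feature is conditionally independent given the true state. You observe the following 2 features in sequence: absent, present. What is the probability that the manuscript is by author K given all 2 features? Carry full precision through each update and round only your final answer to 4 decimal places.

0.5260

After 'absent': normaliser = 0.55·0.4500 + 0.2·0.1000 + 0.25·0.4500; P(author K) ≈ 0.6513, P(author N) ≈ 0.0526, P(author P) ≈ 0.2961
After 'present': normaliser = 0.45·0.6513 + 0.8·0.0526 + 0.75·0.2961; P(author K) ≈ 0.5260, P(author N) ≈ 0.0756, P(author P) ≈ 0.3985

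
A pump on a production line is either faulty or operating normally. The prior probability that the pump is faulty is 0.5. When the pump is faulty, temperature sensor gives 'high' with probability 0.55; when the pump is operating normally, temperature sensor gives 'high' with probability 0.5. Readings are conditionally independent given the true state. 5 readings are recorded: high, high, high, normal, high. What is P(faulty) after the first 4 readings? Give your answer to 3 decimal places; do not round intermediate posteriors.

After 'high': P(faulty) = 0.55·0.5000 / (0.55·0.5000 + 0.5·0.5000) ≈ 0.5238
After 'high': P(faulty) = 0.55·0.5238 / (0.55·0.5238 + 0.5·0.4762) ≈ 0.5475
After 'high': P(faulty) = 0.55·0.5475 / (0.55·0.5475 + 0.5·0.4525) ≈ 0.5710
After 'normal': P(faulty) = 0.45·0.5710 / (0.45·0.5710 + 0.5·0.4290) ≈ 0.5450

0.545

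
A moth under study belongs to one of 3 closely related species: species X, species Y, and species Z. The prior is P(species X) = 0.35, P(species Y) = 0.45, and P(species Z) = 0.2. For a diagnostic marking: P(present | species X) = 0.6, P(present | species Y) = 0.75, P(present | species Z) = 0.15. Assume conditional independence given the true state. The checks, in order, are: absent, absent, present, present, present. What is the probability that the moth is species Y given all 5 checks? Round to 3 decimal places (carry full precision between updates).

0.485

After 'absent': normaliser = 0.4·0.3500 + 0.25·0.4500 + 0.85·0.2000; P(species X) ≈ 0.3314, P(species Y) ≈ 0.2663, P(species Z) ≈ 0.4024
After 'absent': normaliser = 0.4·0.3314 + 0.25·0.2663 + 0.85·0.4024; P(species X) ≈ 0.2449, P(species Y) ≈ 0.1230, P(species Z) ≈ 0.6320
After 'present': normaliser = 0.6·0.2449 + 0.75·0.1230 + 0.15·0.6320; P(species X) ≈ 0.4400, P(species Y) ≈ 0.2762, P(species Z) ≈ 0.2838
After 'present': normaliser = 0.6·0.4400 + 0.75·0.2762 + 0.15·0.2838; P(species X) ≈ 0.5139, P(species Y) ≈ 0.4033, P(species Z) ≈ 0.0829
After 'present': normaliser = 0.6·0.5139 + 0.75·0.4033 + 0.15·0.0829; P(species X) ≈ 0.4947, P(species Y) ≈ 0.4853, P(species Z) ≈ 0.0199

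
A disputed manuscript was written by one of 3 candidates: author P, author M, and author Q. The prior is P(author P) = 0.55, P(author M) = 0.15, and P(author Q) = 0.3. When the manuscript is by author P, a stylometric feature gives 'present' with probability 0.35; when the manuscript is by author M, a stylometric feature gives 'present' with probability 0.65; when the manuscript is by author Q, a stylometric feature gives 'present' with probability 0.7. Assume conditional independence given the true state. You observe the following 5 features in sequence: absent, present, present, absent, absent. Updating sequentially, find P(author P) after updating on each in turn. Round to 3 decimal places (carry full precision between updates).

0.735

After 'absent': normaliser = 0.65·0.5500 + 0.35·0.1500 + 0.3·0.3000; P(author P) ≈ 0.7150, P(author M) ≈ 0.1050, P(author Q) ≈ 0.1800
After 'present': normaliser = 0.35·0.7150 + 0.65·0.1050 + 0.7·0.1800; P(author P) ≈ 0.5630, P(author M) ≈ 0.1535, P(author Q) ≈ 0.2835
After 'present': normaliser = 0.35·0.5630 + 0.65·0.1535 + 0.7·0.2835; P(author P) ≈ 0.3979, P(author M) ≈ 0.2015, P(author Q) ≈ 0.4006
After 'absent': normaliser = 0.65·0.3979 + 0.35·0.2015 + 0.3·0.4006; P(author P) ≈ 0.5755, P(author M) ≈ 0.1570, P(author Q) ≈ 0.2675
After 'absent': normaliser = 0.65·0.5755 + 0.35·0.1570 + 0.3·0.2675; P(author P) ≈ 0.7346, P(author M) ≈ 0.1079, P(author Q) ≈ 0.1576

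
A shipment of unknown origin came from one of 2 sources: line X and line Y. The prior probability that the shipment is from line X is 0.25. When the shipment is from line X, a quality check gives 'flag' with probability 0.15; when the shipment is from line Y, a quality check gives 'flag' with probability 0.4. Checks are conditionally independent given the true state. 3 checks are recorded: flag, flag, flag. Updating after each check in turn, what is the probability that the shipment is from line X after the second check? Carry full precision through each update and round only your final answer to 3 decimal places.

Apply Bayes' rule sequentially, carrying P(line X) forward.
After 'flag': P(line X) = 0.15·0.2500 / (0.15·0.2500 + 0.4·0.7500) ≈ 0.1111
After 'flag': P(line X) = 0.15·0.1111 / (0.15·0.1111 + 0.4·0.8889) ≈ 0.0448

0.045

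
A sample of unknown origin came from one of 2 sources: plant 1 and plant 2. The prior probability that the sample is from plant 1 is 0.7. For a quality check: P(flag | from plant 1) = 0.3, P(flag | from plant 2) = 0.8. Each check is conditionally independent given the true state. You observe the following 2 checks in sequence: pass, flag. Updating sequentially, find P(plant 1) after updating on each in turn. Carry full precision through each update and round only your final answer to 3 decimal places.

0.754

Each posterior becomes the prior for the next update.
After 'pass': P(plant 1) = 0.7·0.7000 / (0.7·0.7000 + 0.2·0.3000) ≈ 0.8909
After 'flag': P(plant 1) = 0.3·0.8909 / (0.3·0.8909 + 0.8·0.1091) ≈ 0.7538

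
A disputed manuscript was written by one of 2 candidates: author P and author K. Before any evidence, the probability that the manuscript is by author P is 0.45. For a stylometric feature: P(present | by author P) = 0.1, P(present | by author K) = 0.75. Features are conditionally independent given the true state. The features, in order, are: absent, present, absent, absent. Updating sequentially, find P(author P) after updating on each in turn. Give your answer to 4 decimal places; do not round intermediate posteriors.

After 'absent': P(author P) = 0.9·0.4500 / (0.9·0.4500 + 0.25·0.5500) ≈ 0.7465
After 'present': P(author P) = 0.1·0.7465 / (0.1·0.7465 + 0.75·0.2535) ≈ 0.2820
After 'absent': P(author P) = 0.9·0.2820 / (0.9·0.2820 + 0.25·0.7180) ≈ 0.5857
After 'absent': P(author P) = 0.9·0.5857 / (0.9·0.5857 + 0.25·0.4143) ≈ 0.8358

0.8358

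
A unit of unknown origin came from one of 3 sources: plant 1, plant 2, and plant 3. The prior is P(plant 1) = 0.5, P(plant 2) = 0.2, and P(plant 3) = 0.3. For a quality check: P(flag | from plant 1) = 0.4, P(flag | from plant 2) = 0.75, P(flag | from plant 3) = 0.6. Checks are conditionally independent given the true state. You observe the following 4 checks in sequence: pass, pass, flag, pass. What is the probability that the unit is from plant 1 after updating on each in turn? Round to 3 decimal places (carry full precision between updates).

0.757

After 'pass': normaliser = 0.6·0.5000 + 0.25·0.2000 + 0.4·0.3000; P(plant 1) ≈ 0.6383, P(plant 2) ≈ 0.1064, P(plant 3) ≈ 0.2553
After 'pass': normaliser = 0.6·0.6383 + 0.25·0.1064 + 0.4·0.2553; P(plant 1) ≈ 0.7484, P(plant 2) ≈ 0.0520, P(plant 3) ≈ 0.1996
After 'flag': normaliser = 0.4·0.7484 + 0.75·0.0520 + 0.6·0.1996; P(plant 1) ≈ 0.6535, P(plant 2) ≈ 0.0851, P(plant 3) ≈ 0.2614
After 'pass': normaliser = 0.6·0.6535 + 0.25·0.0851 + 0.4·0.2614; P(plant 1) ≈ 0.7570, P(plant 2) ≈ 0.0411, P(plant 3) ≈ 0.2019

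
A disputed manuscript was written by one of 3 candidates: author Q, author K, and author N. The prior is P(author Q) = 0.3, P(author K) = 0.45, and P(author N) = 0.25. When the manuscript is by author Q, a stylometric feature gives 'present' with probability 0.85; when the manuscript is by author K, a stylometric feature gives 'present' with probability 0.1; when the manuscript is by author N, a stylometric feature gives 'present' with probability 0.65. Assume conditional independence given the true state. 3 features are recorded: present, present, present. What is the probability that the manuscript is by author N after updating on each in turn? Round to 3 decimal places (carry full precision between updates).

0.271

After 'present': normaliser = 0.85·0.3000 + 0.1·0.4500 + 0.65·0.2500; P(author Q) ≈ 0.5514, P(author K) ≈ 0.0973, P(author N) ≈ 0.3514
After 'present': normaliser = 0.85·0.5514 + 0.1·0.0973 + 0.65·0.3514; P(author Q) ≈ 0.6631, P(author K) ≈ 0.0138, P(author N) ≈ 0.3231
After 'present': normaliser = 0.85·0.6631 + 0.1·0.0138 + 0.65·0.3231; P(author Q) ≈ 0.7272, P(author K) ≈ 0.0018, P(author N) ≈ 0.2710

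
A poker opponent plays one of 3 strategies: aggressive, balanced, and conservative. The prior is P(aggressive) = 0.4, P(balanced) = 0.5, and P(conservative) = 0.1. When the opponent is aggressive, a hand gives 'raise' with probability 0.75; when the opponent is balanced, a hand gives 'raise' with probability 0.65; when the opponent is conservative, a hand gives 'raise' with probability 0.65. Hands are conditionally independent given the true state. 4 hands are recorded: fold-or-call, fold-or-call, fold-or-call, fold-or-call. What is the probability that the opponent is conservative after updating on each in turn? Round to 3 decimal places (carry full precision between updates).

0.142

Each posterior becomes the prior for the next update.
After 'fold-or-call': normaliser = 0.25·0.4000 + 0.35·0.5000 + 0.35·0.1000; P(aggressive) ≈ 0.3226, P(balanced) ≈ 0.5645, P(conservative) ≈ 0.1129
After 'fold-or-call': normaliser = 0.25·0.3226 + 0.35·0.5645 + 0.35·0.1129; P(aggressive) ≈ 0.2538, P(balanced) ≈ 0.6218, P(conservative) ≈ 0.1244
After 'fold-or-call': normaliser = 0.25·0.2538 + 0.35·0.6218 + 0.35·0.1244; P(aggressive) ≈ 0.1955, P(balanced) ≈ 0.6704, P(conservative) ≈ 0.1341
After 'fold-or-call': normaliser = 0.25·0.1955 + 0.35·0.6704 + 0.35·0.1341; P(aggressive) ≈ 0.1479, P(balanced) ≈ 0.7101, P(conservative) ≈ 0.1420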